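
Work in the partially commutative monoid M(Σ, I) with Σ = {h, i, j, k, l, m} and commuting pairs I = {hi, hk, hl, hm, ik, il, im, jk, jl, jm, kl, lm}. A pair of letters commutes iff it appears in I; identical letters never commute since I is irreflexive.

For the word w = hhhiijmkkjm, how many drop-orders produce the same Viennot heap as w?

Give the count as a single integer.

3300

0(h) covers ∅
1(h) covers 0:h
2(h) covers 1:h
3(i) covers ∅
4(i) covers 3:i
5(j) covers 2:h, 4:i
6(m) covers ∅
7(k) covers 6:m
8(k) covers 7:k
9(j) covers 5:j
10(m) covers 8:k
floor of heap: 0:h, 3:i, 6:m
completions by unplaced set U, small U first (add the entries for U minus each lowest piece of U):
  |U|=1: {9}:1  {10}:1
  |U|=2: {5,9}:1  {8,10}:1  {9,10}:2
  |U|=3: {2,5,9}:1  {4,5,9}:1  {5,9,10}:3  {7,8,10}:1  {8,9,10}:3
  |U|=4: {1,2,5,9}:1  {2,4,5,9}:2  {2,5,9,10}:4  {3,4,5,9}:1  {4,5,9,10}:4  {5,8,9,10}:6  {6,7,8,10}:1  {7,8,9,10}:4
  |U|=5: {0,1,2,5,9}:1  {1,2,4,5,9}:3  {1,2,5,9,10}:5  {2,3,4,5,9}:3  {2,4,5,9,10}:10  {2,5,8,9,10}:10  {3,4,5,9,10}:5  {4,5,8,9,10}:10  {5,7,8,9,10}:10  {6,7,8,9,10}:5
  |U|=6: {0,1,2,4,5,9}:4  {0,1,2,5,9,10}:6  {1,2,3,4,5,9}:6  {1,2,4,5,9,10}:18  {1,2,5,8,9,10}:15  {2,3,4,5,9,10}:18  {2,4,5,8,9,10}:30  {2,5,7,8,9,10}:20  {3,4,5,8,9,10}:15  {4,5,7,8,9,10}:20  {5,6,7,8,9,10}:15
  |U|=7: {0,1,2,3,4,5,9}:10  {0,1,2,4,5,9,10}:28  {0,1,2,5,8,9,10}:21  {1,2,3,4,5,9,10}:42  {1,2,4,5,8,9,10}:63  {1,2,5,7,8,9,10}:35  {2,3,4,5,8,9,10}:63  {2,4,5,7,8,9,10}:70  {2,5,6,7,8,9,10}:35  {3,4,5,7,8,9,10}:35  {4,5,6,7,8,9,10}:35
  |U|=8: {0,1,2,3,4,5,9,10}:80  {0,1,2,4,5,8,9,10}:112  {0,1,2,5,7,8,9,10}:56  {1,2,3,4,5,8,9,10}:168  {1,2,4,5,7,8,9,10}:168  {1,2,5,6,7,8,9,10}:70  {2,3,4,5,7,8,9,10}:168  {2,4,5,6,7,8,9,10}:140  {3,4,5,6,7,8,9,10}:70
  |U|=9: {0,1,2,3,4,5,8,9,10}:360  {0,1,2,4,5,7,8,9,10}:336  {0,1,2,5,6,7,8,9,10}:126  {1,2,3,4,5,7,8,9,10}:504  {1,2,4,5,6,7,8,9,10}:378  {2,3,4,5,6,7,8,9,10}:378
  start at 0(h): 1260
  start at 3(i): 840
  start at 6(m): 1200
sum over floor = 3300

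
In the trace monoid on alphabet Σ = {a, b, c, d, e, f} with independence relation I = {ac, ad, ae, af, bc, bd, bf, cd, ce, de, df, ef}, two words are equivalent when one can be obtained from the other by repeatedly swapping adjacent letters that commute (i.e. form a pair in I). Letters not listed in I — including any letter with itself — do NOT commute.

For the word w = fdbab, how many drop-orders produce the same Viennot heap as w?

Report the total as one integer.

drop 0:f onto floor
drop 1:d onto floor
drop 2:b onto floor
drop 3:a onto {2:b}
drop 4:b onto {3:a}
ground layer = {0:f, 1:d, 2:b}
drop-orders for the pieces not yet dropped (sum over which currently-grounded one goes next):
  1 to go: {0} 1  {1} 1  {4} 1
  2 to go: {0,1} 2  {0,4} 2  {1,4} 2  {3,4} 1
  3 to go: {0,1,4} 6  {0,3,4} 3  {1,3,4} 3  {2,3,4} 1
  if 0:f drops first: 4 orders
  if 1:d drops first: 4 orders
  if 2:b drops first: 12 orders
heap linearizations: 20

20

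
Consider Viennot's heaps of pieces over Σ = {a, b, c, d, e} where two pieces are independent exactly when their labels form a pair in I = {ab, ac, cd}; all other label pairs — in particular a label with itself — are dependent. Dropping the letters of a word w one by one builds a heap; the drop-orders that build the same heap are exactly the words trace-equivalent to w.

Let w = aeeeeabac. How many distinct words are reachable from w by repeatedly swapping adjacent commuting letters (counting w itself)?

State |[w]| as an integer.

6

drop 0:a onto floor
drop 1:e onto {0:a}
drop 2:e onto {1:e}
drop 3:e onto {2:e}
drop 4:e onto {3:e}
drop 5:a onto {4:e}
drop 6:b onto {4:e}
drop 7:a onto {5:a}
drop 8:c onto {6:b}
ground layer = {0:a}
drop-orders for the pieces not yet dropped (sum over which currently-grounded one goes next):
  1 to go: {7} 1  {8} 1
  2 to go: {5,7} 1  {6,8} 1  {7,8} 2
  3 to go: {5,7,8} 3  {6,7,8} 3
  4 to go: {5,6,7,8} 6
  5 to go: {4,5,6,7,8} 6
  6 to go: {3,4,5,6,7,8} 6
  7 to go: {2,3,4,5,6,7,8} 6
  if 0:a drops first: 6 orders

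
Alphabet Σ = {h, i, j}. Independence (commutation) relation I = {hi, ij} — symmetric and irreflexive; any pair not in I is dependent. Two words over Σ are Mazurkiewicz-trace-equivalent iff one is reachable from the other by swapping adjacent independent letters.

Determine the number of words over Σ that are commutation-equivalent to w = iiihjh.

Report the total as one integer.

0(i) covers ∅
1(i) covers 0:i
2(i) covers 1:i
3(h) covers ∅
4(j) covers 3:h
5(h) covers 4:j
floor of heap: 0:i, 3:h
completions by unplaced set U, small U first (add the entries for U minus each lowest piece of U):
  |U|=1: {2}:1  {5}:1
  |U|=2: {1,2}:1  {2,5}:2  {4,5}:1
  |U|=3: {0,1,2}:1  {1,2,5}:3  {2,4,5}:3  {3,4,5}:1
  |U|=4: {0,1,2,5}:4  {1,2,4,5}:6  {2,3,4,5}:4
  start at 0(i): 10
  start at 3(h): 10
sum over floor = 20

20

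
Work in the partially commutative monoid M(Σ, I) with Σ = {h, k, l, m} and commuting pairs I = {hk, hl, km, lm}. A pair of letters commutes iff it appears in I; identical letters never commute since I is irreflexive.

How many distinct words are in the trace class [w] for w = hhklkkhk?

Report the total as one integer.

56

drop 0:h onto floor
drop 1:h onto {0:h}
drop 2:k onto floor
drop 3:l onto {2:k}
drop 4:k onto {3:l}
drop 5:k onto {4:k}
drop 6:h onto {1:h}
drop 7:k onto {5:k}
ground layer = {0:h, 2:k}
drop-orders for the pieces not yet dropped (sum over which currently-grounded one goes next):
  1 to go: {6} 1  {7} 1
  2 to go: {1,6} 1  {5,7} 1  {6,7} 2
  3 to go: {0,1,6} 1  {1,6,7} 3  {4,5,7} 1  {5,6,7} 3
  4 to go: {0,1,6,7} 4  {1,5,6,7} 6  {3,4,5,7} 1  {4,5,6,7} 4
  5 to go: {0,1,5,6,7} 10  {1,4,5,6,7} 10  {2,3,4,5,7} 1  {3,4,5,6,7} 5
  6 to go: {0,1,4,5,6,7} 20  {1,3,4,5,6,7} 15  {2,3,4,5,6,7} 6
  if 0:h drops first: 21 orders
  if 2:k drops first: 35 orders
heap linearizations: 56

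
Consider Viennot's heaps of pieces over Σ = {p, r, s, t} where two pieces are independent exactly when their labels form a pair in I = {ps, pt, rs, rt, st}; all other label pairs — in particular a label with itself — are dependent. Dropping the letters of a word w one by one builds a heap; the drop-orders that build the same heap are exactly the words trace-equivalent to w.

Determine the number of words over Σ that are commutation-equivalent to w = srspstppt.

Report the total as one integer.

1260

0(s) covers ∅
1(r) covers ∅
2(s) covers 0:s
3(p) covers 1:r
4(s) covers 2:s
5(t) covers ∅
6(p) covers 3:p
7(p) covers 6:p
8(t) covers 5:t
floor of heap: 0:s, 1:r, 5:t
completions by unplaced set U, small U first (add the entries for U minus each lowest piece of U):
  |U|=1: {4}:1  {7}:1  {8}:1
  |U|=2: {2,4}:1  {4,7}:2  {4,8}:2  {5,8}:1  {6,7}:1  {7,8}:2
  |U|=3: {0,2,4}:1  {2,4,7}:3  {2,4,8}:3  {3,6,7}:1  {4,5,8}:3  {4,6,7}:3  {4,7,8}:6  {5,7,8}:3  {6,7,8}:3
  |U|=4: {0,2,4,7}:4  {0,2,4,8}:4  {1,3,6,7}:1  {2,4,5,8}:6  {2,4,6,7}:6  {2,4,7,8}:12  {3,4,6,7}:4  {3,6,7,8}:4  {4,5,7,8}:12  {4,6,7,8}:12  {5,6,7,8}:6
  |U|=5: {0,2,4,5,8}:10  {0,2,4,6,7}:10  {0,2,4,7,8}:20  {1,3,4,6,7}:5  {1,3,6,7,8}:5  {2,3,4,6,7}:10  {2,4,5,7,8}:30  {2,4,6,7,8}:30  {3,4,6,7,8}:20  {3,5,6,7,8}:10  {4,5,6,7,8}:30
  |U|=6: {0,2,3,4,6,7}:20  {0,2,4,5,7,8}:60  {0,2,4,6,7,8}:60  {1,2,3,4,6,7}:15  {1,3,4,6,7,8}:30  {1,3,5,6,7,8}:15  {2,3,4,6,7,8}:60  {2,4,5,6,7,8}:90  {3,4,5,6,7,8}:60
  |U|=7: {0,1,2,3,4,6,7}:35  {0,2,3,4,6,7,8}:140  {0,2,4,5,6,7,8}:210  {1,2,3,4,6,7,8}:105  {1,3,4,5,6,7,8}:105  {2,3,4,5,6,7,8}:210
  start at 0(s): 420
  start at 1(r): 560
  start at 5(t): 280
sum over floor = 1260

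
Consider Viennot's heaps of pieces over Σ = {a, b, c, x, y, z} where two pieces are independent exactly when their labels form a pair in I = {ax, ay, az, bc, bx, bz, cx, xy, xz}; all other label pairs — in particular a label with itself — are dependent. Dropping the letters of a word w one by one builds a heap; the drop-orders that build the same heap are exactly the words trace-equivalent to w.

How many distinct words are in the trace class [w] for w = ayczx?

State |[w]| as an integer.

10

#0=a has no predecessor
#1=y has no predecessor
#2=c depends on [0:a, 1:y]
#3=z depends on [2:c]
#4=x has no predecessor
sources: [0:a, 1:y, 4:x]
N(rest) = Σ N(rest − s) over sources s of rest; N(one piece) = 1:
  size 1 → [3]=1  [4]=1
  size 2 → [2,3]=1  [3,4]=2
  size 3 → [0,2,3]=1  [1,2,3]=1  [2,3,4]=3
  first=0(a) contributes 4
  first=1(y) contributes 4
  first=4(x) contributes 2
|[w]| = 10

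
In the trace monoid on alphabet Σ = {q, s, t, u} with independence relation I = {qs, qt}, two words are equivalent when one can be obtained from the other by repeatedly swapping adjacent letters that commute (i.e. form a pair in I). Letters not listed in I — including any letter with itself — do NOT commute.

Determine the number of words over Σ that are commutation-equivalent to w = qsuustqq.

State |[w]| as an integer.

12

#0=q has no predecessor
#1=s has no predecessor
#2=u depends on [0:q, 1:s]
#3=u depends on [2:u]
#4=s depends on [3:u]
#5=t depends on [4:s]
#6=q depends on [3:u]
#7=q depends on [6:q]
sources: [0:q, 1:s]
N(rest) = Σ N(rest − s) over sources s of rest; N(one piece) = 1:
  size 1 → [5]=1  [7]=1
  size 2 → [4,5]=1  [5,7]=2  [6,7]=1
  size 3 → [4,5,7]=3  [5,6,7]=3
  size 4 → [4,5,6,7]=6
  size 5 → [3,4,5,6,7]=6
  size 6 → [2,3,4,5,6,7]=6
  first=0(q) contributes 6
  first=1(s) contributes 6
|[w]| = 12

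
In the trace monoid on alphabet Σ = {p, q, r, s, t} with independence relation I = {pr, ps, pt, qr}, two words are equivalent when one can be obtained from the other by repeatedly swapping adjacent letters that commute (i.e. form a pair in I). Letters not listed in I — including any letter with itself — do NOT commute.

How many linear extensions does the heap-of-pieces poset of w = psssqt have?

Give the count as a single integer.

piece 0:p — minimal
piece 1:s — minimal
piece 2:s rests on {1:s}
piece 3:s rests on {2:s}
piece 4:q rests on {0:p, 3:s}
piece 5:t rests on {4:q}
minimal pieces: {0:p, 1:s}
ways to finish when only these pieces remain (= sum over removing one remaining piece with nothing left below it):
  1 left: {5}→1
  2 left: {4,5}→1
  3 left: {0,4,5}→1  {3,4,5}→1
  4 left: {0,3,4,5}→2  {2,3,4,5}→1
  placing 0:p first → 1 extensions
  placing 1:s first → 3 extensions
total linear extensions = 4

4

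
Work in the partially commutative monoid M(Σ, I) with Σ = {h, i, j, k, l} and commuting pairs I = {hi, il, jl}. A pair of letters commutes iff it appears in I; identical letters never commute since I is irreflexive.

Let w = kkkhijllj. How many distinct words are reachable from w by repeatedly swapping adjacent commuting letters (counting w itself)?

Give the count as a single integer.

16

0(k) covers ∅
1(k) covers 0:k
2(k) covers 1:k
3(h) covers 2:k
4(i) covers 2:k
5(j) covers 3:h, 4:i
6(l) covers 3:h
7(l) covers 6:l
8(j) covers 5:j
floor of heap: 0:k
completions by unplaced set U, small U first (add the entries for U minus each lowest piece of U):
  |U|=1: {7}:1  {8}:1
  |U|=2: {5,8}:1  {6,7}:1  {7,8}:2
  |U|=3: {4,5,8}:1  {5,7,8}:3  {6,7,8}:3
  |U|=4: {4,5,7,8}:4  {5,6,7,8}:6
  |U|=5: {3,5,6,7,8}:6  {4,5,6,7,8}:10
  |U|=6: {3,4,5,6,7,8}:16
  |U|=7: {2,3,4,5,6,7,8}:16
  start at 0(k): 16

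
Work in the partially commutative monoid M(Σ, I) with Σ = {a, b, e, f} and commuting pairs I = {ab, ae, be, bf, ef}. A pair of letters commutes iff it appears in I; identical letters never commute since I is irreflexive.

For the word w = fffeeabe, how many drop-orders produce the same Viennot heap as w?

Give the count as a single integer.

#0=f has no predecessor
#1=f depends on [0:f]
#2=f depends on [1:f]
#3=e has no predecessor
#4=e depends on [3:e]
#5=a depends on [2:f]
#6=b has no predecessor
#7=e depends on [4:e]
sources: [0:f, 3:e, 6:b]
N(rest) = Σ N(rest − s) over sources s of rest; N(one piece) = 1:
  size 1 → [5]=1  [6]=1  [7]=1
  size 2 → [2,5]=1  [4,7]=1  [5,6]=2  [5,7]=2  [6,7]=2
  size 3 → [1,2,5]=1  [2,5,6]=3  [2,5,7]=3  [3,4,7]=1  [4,5,7]=3  [4,6,7]=3  [5,6,7]=6
  size 4 → [0,1,2,5]=1  [1,2,5,6]=4  [1,2,5,7]=4  [2,4,5,7]=6  [2,5,6,7]=12  [3,4,5,7]=4  [3,4,6,7]=4  [4,5,6,7]=12
  size 5 → [0,1,2,5,6]=5  [0,1,2,5,7]=5  [1,2,4,5,7]=10  [1,2,5,6,7]=20  [2,3,4,5,7]=10  [2,4,5,6,7]=30  [3,4,5,6,7]=20
  size 6 → [0,1,2,4,5,7]=15  [0,1,2,5,6,7]=30  [1,2,3,4,5,7]=20  [1,2,4,5,6,7]=60  [2,3,4,5,6,7]=60
  first=0(f) contributes 140
  first=3(e) contributes 105
  first=6(b) contributes 35
|[w]| = 280

280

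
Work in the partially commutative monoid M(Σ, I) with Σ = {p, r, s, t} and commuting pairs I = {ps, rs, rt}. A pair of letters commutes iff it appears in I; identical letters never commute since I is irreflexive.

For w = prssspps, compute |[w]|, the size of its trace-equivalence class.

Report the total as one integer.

drop 0:p onto floor
drop 1:r onto {0:p}
drop 2:s onto floor
drop 3:s onto {2:s}
drop 4:s onto {3:s}
drop 5:p onto {1:r}
drop 6:p onto {5:p}
drop 7:s onto {4:s}
ground layer = {0:p, 2:s}
drop-orders for the pieces not yet dropped (sum over which currently-grounded one goes next):
  1 to go: {6} 1  {7} 1
  2 to go: {4,7} 1  {5,6} 1  {6,7} 2
  3 to go: {1,5,6} 1  {3,4,7} 1  {4,6,7} 3  {5,6,7} 3
  4 to go: {0,1,5,6} 1  {1,5,6,7} 4  {2,3,4,7} 1  {3,4,6,7} 4  {4,5,6,7} 6
  5 to go: {0,1,5,6,7} 5  {1,4,5,6,7} 10  {2,3,4,6,7} 5  {3,4,5,6,7} 10
  6 to go: {0,1,4,5,6,7} 15  {1,3,4,5,6,7} 20  {2,3,4,5,6,7} 15
  if 0:p drops first: 35 orders
  if 2:s drops first: 35 orders
heap linearizations: 70

70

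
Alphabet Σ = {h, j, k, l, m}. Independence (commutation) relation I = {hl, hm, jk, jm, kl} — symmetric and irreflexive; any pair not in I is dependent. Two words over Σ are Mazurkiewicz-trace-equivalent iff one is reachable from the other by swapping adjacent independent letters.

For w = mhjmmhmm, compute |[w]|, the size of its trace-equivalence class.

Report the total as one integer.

56

drop 0:m onto floor
drop 1:h onto floor
drop 2:j onto {1:h}
drop 3:m onto {0:m}
drop 4:m onto {3:m}
drop 5:h onto {2:j}
drop 6:m onto {4:m}
drop 7:m onto {6:m}
ground layer = {0:m, 1:h}
drop-orders for the pieces not yet dropped (sum over which currently-grounded one goes next):
  1 to go: {5} 1  {7} 1
  2 to go: {2,5} 1  {5,7} 2  {6,7} 1
  3 to go: {1,2,5} 1  {2,5,7} 3  {4,6,7} 1  {5,6,7} 3
  4 to go: {1,2,5,7} 4  {2,5,6,7} 6  {3,4,6,7} 1  {4,5,6,7} 4
  5 to go: {0,3,4,6,7} 1  {1,2,5,6,7} 10  {2,4,5,6,7} 10  {3,4,5,6,7} 5
  6 to go: {0,3,4,5,6,7} 6  {1,2,4,5,6,7} 20  {2,3,4,5,6,7} 15
  if 0:m drops first: 35 orders
  if 1:h drops first: 21 orders
heap linearizations: 56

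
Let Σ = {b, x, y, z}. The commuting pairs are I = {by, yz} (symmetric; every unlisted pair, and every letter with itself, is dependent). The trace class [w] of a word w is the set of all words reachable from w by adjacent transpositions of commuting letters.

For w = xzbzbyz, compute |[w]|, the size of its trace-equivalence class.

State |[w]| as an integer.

6

drop 0:x onto floor
drop 1:z onto {0:x}
drop 2:b onto {1:z}
drop 3:z onto {2:b}
drop 4:b onto {3:z}
drop 5:y onto {0:x}
drop 6:z onto {4:b}
ground layer = {0:x}
drop-orders for the pieces not yet dropped (sum over which currently-grounded one goes next):
  1 to go: {5} 1  {6} 1
  2 to go: {4,6} 1  {5,6} 2
  3 to go: {3,4,6} 1  {4,5,6} 3
  4 to go: {2,3,4,6} 1  {3,4,5,6} 4
  5 to go: {1,2,3,4,6} 1  {2,3,4,5,6} 5
  if 0:x drops first: 6 orders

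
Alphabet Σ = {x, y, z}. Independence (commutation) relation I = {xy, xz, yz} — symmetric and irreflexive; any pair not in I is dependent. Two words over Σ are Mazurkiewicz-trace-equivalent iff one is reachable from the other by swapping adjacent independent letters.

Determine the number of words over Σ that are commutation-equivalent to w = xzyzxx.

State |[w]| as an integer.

#0=x has no predecessor
#1=z has no predecessor
#2=y has no predecessor
#3=z depends on [1:z]
#4=x depends on [0:x]
#5=x depends on [4:x]
sources: [0:x, 1:z, 2:y]
N(rest) = Σ N(rest − s) over sources s of rest; N(one piece) = 1:
  size 1 → [2]=1  [3]=1  [5]=1
  size 2 → [1,3]=1  [2,3]=2  [2,5]=2  [3,5]=2  [4,5]=1
  size 3 → [0,4,5]=1  [1,2,3]=3  [1,3,5]=3  [2,3,5]=6  [2,4,5]=3  [3,4,5]=3
  size 4 → [0,2,4,5]=4  [0,3,4,5]=4  [1,2,3,5]=12  [1,3,4,5]=6  [2,3,4,5]=12
  first=0(x) contributes 30
  first=1(z) contributes 20
  first=2(y) contributes 10
|[w]| = 60

60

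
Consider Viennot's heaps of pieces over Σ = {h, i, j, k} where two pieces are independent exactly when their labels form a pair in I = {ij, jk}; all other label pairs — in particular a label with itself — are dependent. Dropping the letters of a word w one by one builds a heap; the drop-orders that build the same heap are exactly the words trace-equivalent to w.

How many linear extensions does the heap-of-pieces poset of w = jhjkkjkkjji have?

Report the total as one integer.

126

piece 0:j — minimal
piece 1:h rests on {0:j}
piece 2:j rests on {1:h}
piece 3:k rests on {1:h}
piece 4:k rests on {3:k}
piece 5:j rests on {2:j}
piece 6:k rests on {4:k}
piece 7:k rests on {6:k}
piece 8:j rests on {5:j}
piece 9:j rests on {8:j}
piece 10:i rests on {7:k}
minimal pieces: {0:j}
ways to finish when only these pieces remain (= sum over removing one remaining piece with nothing left below it):
  1 left: {9}→1  {10}→1
  2 left: {7,10}→1  {8,9}→1  {9,10}→2
  3 left: {5,8,9}→1  {6,7,10}→1  {7,9,10}→3  {8,9,10}→3
  4 left: {2,5,8,9}→1  {4,6,7,10}→1  {5,8,9,10}→4  {6,7,9,10}→4  {7,8,9,10}→6
  5 left: {2,5,8,9,10}→5  {3,4,6,7,10}→1  {4,6,7,9,10}→5  {5,7,8,9,10}→10  {6,7,8,9,10}→10
  6 left: {2,5,7,8,9,10}→15  {3,4,6,7,9,10}→6  {4,6,7,8,9,10}→15  {5,6,7,8,9,10}→20
  7 left: {2,5,6,7,8,9,10}→35  {3,4,6,7,8,9,10}→21  {4,5,6,7,8,9,10}→35
  8 left: {2,4,5,6,7,8,9,10}→70  {3,4,5,6,7,8,9,10}→56
  9 left: {2,3,4,5,6,7,8,9,10}→126
  placing 0:j first → 126 extensions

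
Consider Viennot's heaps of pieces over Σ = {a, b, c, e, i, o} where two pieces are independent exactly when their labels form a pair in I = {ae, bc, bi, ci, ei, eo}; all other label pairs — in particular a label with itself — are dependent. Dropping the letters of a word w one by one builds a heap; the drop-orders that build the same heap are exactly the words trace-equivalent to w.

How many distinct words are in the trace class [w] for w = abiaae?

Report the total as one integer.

7

0(a) covers ∅
1(b) covers 0:a
2(i) covers 0:a
3(a) covers 1:b, 2:i
4(a) covers 3:a
5(e) covers 1:b
floor of heap: 0:a
completions by unplaced set U, small U first (add the entries for U minus each lowest piece of U):
  |U|=1: {4}:1  {5}:1
  |U|=2: {3,4}:1  {4,5}:2
  |U|=3: {2,3,4}:1  {3,4,5}:3
  |U|=4: {1,3,4,5}:3  {2,3,4,5}:4
  start at 0(a): 7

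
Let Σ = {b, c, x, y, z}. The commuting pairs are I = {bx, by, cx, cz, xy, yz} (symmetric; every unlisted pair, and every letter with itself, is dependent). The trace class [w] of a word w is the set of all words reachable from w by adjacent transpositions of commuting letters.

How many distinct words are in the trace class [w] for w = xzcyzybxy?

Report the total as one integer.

0(x) covers ∅
1(z) covers 0:x
2(c) covers ∅
3(y) covers 2:c
4(z) covers 1:z
5(y) covers 3:y
6(b) covers 2:c, 4:z
7(x) covers 4:z
8(y) covers 5:y
floor of heap: 0:x, 2:c
completions by unplaced set U, small U first (add the entries for U minus each lowest piece of U):
  |U|=1: {6}:1  {7}:1  {8}:1
  |U|=2: {5,8}:1  {6,7}:2  {6,8}:2  {7,8}:2
  |U|=3: {3,5,8}:1  {4,6,7}:2  {5,6,8}:3  {5,7,8}:3  {6,7,8}:6
  |U|=4: {1,4,6,7}:2  {3,5,6,8}:4  {3,5,7,8}:4  {4,6,7,8}:8  {5,6,7,8}:12
  |U|=5: {0,1,4,6,7}:2  {1,4,6,7,8}:10  {2,3,5,6,8}:4  {3,5,6,7,8}:20  {4,5,6,7,8}:20
  |U|=6: {0,1,4,6,7,8}:12  {1,4,5,6,7,8}:30  {2,3,5,6,7,8}:24  {3,4,5,6,7,8}:40
  |U|=7: {0,1,4,5,6,7,8}:42  {1,3,4,5,6,7,8}:70  {2,3,4,5,6,7,8}:64
  start at 0(x): 134
  start at 2(c): 112
sum over floor = 246

246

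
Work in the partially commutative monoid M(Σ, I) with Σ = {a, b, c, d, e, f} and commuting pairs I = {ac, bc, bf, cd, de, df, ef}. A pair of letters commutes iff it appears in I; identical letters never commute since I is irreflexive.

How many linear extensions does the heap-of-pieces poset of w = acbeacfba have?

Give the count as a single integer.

drop 0:a onto floor
drop 1:c onto floor
drop 2:b onto {0:a}
drop 3:e onto {1:c, 2:b}
drop 4:a onto {3:e}
drop 5:c onto {3:e}
drop 6:f onto {4:a, 5:c}
drop 7:b onto {4:a}
drop 8:a onto {6:f, 7:b}
ground layer = {0:a, 1:c}
drop-orders for the pieces not yet dropped (sum over which currently-grounded one goes next):
  1 to go: {8} 1
  2 to go: {6,8} 1  {7,8} 1
  3 to go: {5,6,8} 1  {6,7,8} 2
  4 to go: {4,6,7,8} 2  {5,6,7,8} 3
  5 to go: {4,5,6,7,8} 5
  6 to go: {3,4,5,6,7,8} 5
  7 to go: {1,3,4,5,6,7,8} 5  {2,3,4,5,6,7,8} 5
  if 0:a drops first: 10 orders
  if 1:c drops first: 5 orders
heap linearizations: 15

15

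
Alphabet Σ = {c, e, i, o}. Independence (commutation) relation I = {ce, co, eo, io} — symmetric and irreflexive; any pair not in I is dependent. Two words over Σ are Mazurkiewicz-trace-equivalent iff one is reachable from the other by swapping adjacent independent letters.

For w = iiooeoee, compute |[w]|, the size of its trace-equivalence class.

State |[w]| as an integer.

piece 0:i — minimal
piece 1:i rests on {0:i}
piece 2:o — minimal
piece 3:o rests on {2:o}
piece 4:e rests on {1:i}
piece 5:o rests on {3:o}
piece 6:e rests on {4:e}
piece 7:e rests on {6:e}
minimal pieces: {0:i, 2:o}
ways to finish when only these pieces remain (= sum over removing one remaining piece with nothing left below it):
  1 left: {5}→1  {7}→1
  2 left: {3,5}→1  {5,7}→2  {6,7}→1
  3 left: {2,3,5}→1  {3,5,7}→3  {4,6,7}→1  {5,6,7}→3
  4 left: {1,4,6,7}→1  {2,3,5,7}→4  {3,5,6,7}→6  {4,5,6,7}→4
  5 left: {0,1,4,6,7}→1  {1,4,5,6,7}→5  {2,3,5,6,7}→10  {3,4,5,6,7}→10
  6 left: {0,1,4,5,6,7}→6  {1,3,4,5,6,7}→15  {2,3,4,5,6,7}→20
  placing 0:i first → 35 extensions
  placing 2:o first → 21 extensions
total linear extensions = 56

56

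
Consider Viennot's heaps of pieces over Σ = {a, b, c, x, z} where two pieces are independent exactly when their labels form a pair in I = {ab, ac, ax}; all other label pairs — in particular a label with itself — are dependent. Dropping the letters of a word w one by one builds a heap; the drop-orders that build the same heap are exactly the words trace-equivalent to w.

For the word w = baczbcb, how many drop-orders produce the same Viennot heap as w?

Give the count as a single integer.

piece 0:b — minimal
piece 1:a — minimal
piece 2:c rests on {0:b}
piece 3:z rests on {1:a, 2:c}
piece 4:b rests on {3:z}
piece 5:c rests on {4:b}
piece 6:b rests on {5:c}
minimal pieces: {0:b, 1:a}
ways to finish when only these pieces remain (= sum over removing one remaining piece with nothing left below it):
  1 left: {6}→1
  2 left: {5,6}→1
  3 left: {4,5,6}→1
  4 left: {3,4,5,6}→1
  5 left: {1,3,4,5,6}→1  {2,3,4,5,6}→1
  placing 0:b first → 2 extensions
  placing 1:a first → 1 extensions
total linear extensions = 3

3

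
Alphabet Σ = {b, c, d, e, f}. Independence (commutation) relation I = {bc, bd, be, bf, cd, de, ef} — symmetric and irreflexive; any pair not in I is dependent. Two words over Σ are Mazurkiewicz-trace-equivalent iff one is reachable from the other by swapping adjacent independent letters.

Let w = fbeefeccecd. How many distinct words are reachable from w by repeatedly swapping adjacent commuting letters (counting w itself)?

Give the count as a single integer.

0(f) covers ∅
1(b) covers ∅
2(e) covers ∅
3(e) covers 2:e
4(f) covers 0:f
5(e) covers 3:e
6(c) covers 4:f, 5:e
7(c) covers 6:c
8(e) covers 7:c
9(c) covers 8:e
10(d) covers 4:f
floor of heap: 0:f, 1:b, 2:e
completions by unplaced set U, small U first (add the entries for U minus each lowest piece of U):
  |U|=1: {1}:1  {9}:1  {10}:1
  |U|=2: {1,9}:2  {1,10}:2  {8,9}:1  {9,10}:2
  |U|=3: {1,8,9}:3  {1,9,10}:6  {7,8,9}:1  {8,9,10}:3
  |U|=4: {1,7,8,9}:4  {1,8,9,10}:12  {6,7,8,9}:1  {7,8,9,10}:4
  |U|=5: {1,6,7,8,9}:5  {1,7,8,9,10}:20  {5,6,7,8,9}:1  {6,7,8,9,10}:5
  |U|=6: {1,5,6,7,8,9}:6  {1,6,7,8,9,10}:30  {3,5,6,7,8,9}:1  {4,6,7,8,9,10}:5  {5,6,7,8,9,10}:6
  |U|=7: {0,4,6,7,8,9,10}:5  {1,3,5,6,7,8,9}:7  {1,4,6,7,8,9,10}:35  {1,5,6,7,8,9,10}:42  {2,3,5,6,7,8,9}:1  {3,5,6,7,8,9,10}:7  {4,5,6,7,8,9,10}:11
  |U|=8: {0,1,4,6,7,8,9,10}:40  {0,4,5,6,7,8,9,10}:16  {1,2,3,5,6,7,8,9}:8  {1,3,5,6,7,8,9,10}:56  {1,4,5,6,7,8,9,10}:88  {2,3,5,6,7,8,9,10}:8  {3,4,5,6,7,8,9,10}:18
  |U|=9: {0,1,4,5,6,7,8,9,10}:144  {0,3,4,5,6,7,8,9,10}:34  {1,2,3,5,6,7,8,9,10}:72  {1,3,4,5,6,7,8,9,10}:162  {2,3,4,5,6,7,8,9,10}:26
  start at 0(f): 260
  start at 1(b): 60
  start at 2(e): 340
sum over floor = 660

660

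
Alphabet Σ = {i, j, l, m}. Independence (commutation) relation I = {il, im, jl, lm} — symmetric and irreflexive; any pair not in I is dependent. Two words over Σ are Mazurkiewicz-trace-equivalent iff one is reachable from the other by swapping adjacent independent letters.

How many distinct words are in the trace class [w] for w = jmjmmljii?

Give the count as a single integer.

drop 0:j onto floor
drop 1:m onto {0:j}
drop 2:j onto {1:m}
drop 3:m onto {2:j}
drop 4:m onto {3:m}
drop 5:l onto floor
drop 6:j onto {4:m}
drop 7:i onto {6:j}
drop 8:i onto {7:i}
ground layer = {0:j, 5:l}
drop-orders for the pieces not yet dropped (sum over which currently-grounded one goes next):
  1 to go: {5} 1  {8} 1
  2 to go: {5,8} 2  {7,8} 1
  3 to go: {5,7,8} 3  {6,7,8} 1
  4 to go: {4,6,7,8} 1  {5,6,7,8} 4
  5 to go: {3,4,6,7,8} 1  {4,5,6,7,8} 5
  6 to go: {2,3,4,6,7,8} 1  {3,4,5,6,7,8} 6
  7 to go: {1,2,3,4,6,7,8} 1  {2,3,4,5,6,7,8} 7
  if 0:j drops first: 8 orders
  if 5:l drops first: 1 orders
heap linearizations: 9

9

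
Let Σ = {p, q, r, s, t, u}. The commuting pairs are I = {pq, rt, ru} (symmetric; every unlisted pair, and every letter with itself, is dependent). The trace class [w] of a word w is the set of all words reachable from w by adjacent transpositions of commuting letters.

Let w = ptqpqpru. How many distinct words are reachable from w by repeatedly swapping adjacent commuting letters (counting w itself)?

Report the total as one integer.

12

#0=p has no predecessor
#1=t depends on [0:p]
#2=q depends on [1:t]
#3=p depends on [1:t]
#4=q depends on [2:q]
#5=p depends on [3:p]
#6=r depends on [4:q, 5:p]
#7=u depends on [4:q, 5:p]
sources: [0:p]
N(rest) = Σ N(rest − s) over sources s of rest; N(one piece) = 1:
  size 1 → [6]=1  [7]=1
  size 2 → [6,7]=2
  size 3 → [4,6,7]=2  [5,6,7]=2
  size 4 → [2,4,6,7]=2  [3,5,6,7]=2  [4,5,6,7]=4
  size 5 → [2,4,5,6,7]=6  [3,4,5,6,7]=6
  size 6 → [2,3,4,5,6,7]=12
  first=0(p) contributes 12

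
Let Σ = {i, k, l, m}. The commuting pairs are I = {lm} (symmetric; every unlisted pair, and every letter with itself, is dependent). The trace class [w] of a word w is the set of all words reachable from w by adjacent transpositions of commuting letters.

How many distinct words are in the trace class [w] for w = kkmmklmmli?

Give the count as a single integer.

drop 0:k onto floor
drop 1:k onto {0:k}
drop 2:m onto {1:k}
drop 3:m onto {2:m}
drop 4:k onto {3:m}
drop 5:l onto {4:k}
drop 6:m onto {4:k}
drop 7:m onto {6:m}
drop 8:l onto {5:l}
drop 9:i onto {7:m, 8:l}
ground layer = {0:k}
drop-orders for the pieces not yet dropped (sum over which currently-grounded one goes next):
  1 to go: {9} 1
  2 to go: {7,9} 1  {8,9} 1
  3 to go: {5,8,9} 1  {6,7,9} 1  {7,8,9} 2
  4 to go: {5,7,8,9} 3  {6,7,8,9} 3
  5 to go: {5,6,7,8,9} 6
  6 to go: {4,5,6,7,8,9} 6
  7 to go: {3,4,5,6,7,8,9} 6
  8 to go: {2,3,4,5,6,7,8,9} 6
  if 0:k drops first: 6 orders

6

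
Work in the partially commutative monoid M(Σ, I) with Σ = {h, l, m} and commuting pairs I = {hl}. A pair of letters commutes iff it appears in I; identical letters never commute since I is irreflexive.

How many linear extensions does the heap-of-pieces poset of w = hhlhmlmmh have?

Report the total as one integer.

4

piece 0:h — minimal
piece 1:h rests on {0:h}
piece 2:l — minimal
piece 3:h rests on {1:h}
piece 4:m rests on {2:l, 3:h}
piece 5:l rests on {4:m}
piece 6:m rests on {5:l}
piece 7:m rests on {6:m}
piece 8:h rests on {7:m}
minimal pieces: {0:h, 2:l}
ways to finish when only these pieces remain (= sum over removing one remaining piece with nothing left below it):
  1 left: {8}→1
  2 left: {7,8}→1
  3 left: {6,7,8}→1
  4 left: {5,6,7,8}→1
  5 left: {4,5,6,7,8}→1
  6 left: {2,4,5,6,7,8}→1  {3,4,5,6,7,8}→1
  7 left: {1,3,4,5,6,7,8}→1  {2,3,4,5,6,7,8}→2
  placing 0:h first → 3 extensions
  placing 2:l first → 1 extensions
total linear extensions = 4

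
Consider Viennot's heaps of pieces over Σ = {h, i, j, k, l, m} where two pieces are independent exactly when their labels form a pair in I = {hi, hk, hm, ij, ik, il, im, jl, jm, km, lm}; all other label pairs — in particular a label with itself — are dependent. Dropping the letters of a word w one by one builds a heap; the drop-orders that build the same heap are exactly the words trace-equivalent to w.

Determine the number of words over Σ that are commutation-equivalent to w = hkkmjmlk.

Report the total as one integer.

0(h) covers ∅
1(k) covers ∅
2(k) covers 1:k
3(m) covers ∅
4(j) covers 0:h, 2:k
5(m) covers 3:m
6(l) covers 0:h, 2:k
7(k) covers 4:j, 6:l
floor of heap: 0:h, 1:k, 3:m
completions by unplaced set U, small U first (add the entries for U minus each lowest piece of U):
  |U|=1: {5}:1  {7}:1
  |U|=2: {3,5}:1  {4,7}:1  {5,7}:2  {6,7}:1
  |U|=3: {3,5,7}:3  {4,5,7}:3  {4,6,7}:2  {5,6,7}:3
  |U|=4: {0,4,6,7}:2  {2,4,6,7}:2  {3,4,5,7}:6  {3,5,6,7}:6  {4,5,6,7}:8
  |U|=5: {0,2,4,6,7}:4  {0,4,5,6,7}:10  {1,2,4,6,7}:2  {2,4,5,6,7}:10  {3,4,5,6,7}:20
  |U|=6: {0,1,2,4,6,7}:6  {0,2,4,5,6,7}:24  {0,3,4,5,6,7}:30  {1,2,4,5,6,7}:12  {2,3,4,5,6,7}:30
  start at 0(h): 42
  start at 1(k): 84
  start at 3(m): 42
sum over floor = 168

168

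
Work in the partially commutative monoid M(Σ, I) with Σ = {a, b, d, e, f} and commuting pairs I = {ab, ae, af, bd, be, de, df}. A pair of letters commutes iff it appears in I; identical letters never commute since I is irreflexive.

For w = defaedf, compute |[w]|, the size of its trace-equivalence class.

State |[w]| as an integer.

piece 0:d — minimal
piece 1:e — minimal
piece 2:f rests on {1:e}
piece 3:a rests on {0:d}
piece 4:e rests on {2:f}
piece 5:d rests on {3:a}
piece 6:f rests on {4:e}
minimal pieces: {0:d, 1:e}
ways to finish when only these pieces remain (= sum over removing one remaining piece with nothing left below it):
  1 left: {5}→1  {6}→1
  2 left: {3,5}→1  {4,6}→1  {5,6}→2
  3 left: {0,3,5}→1  {2,4,6}→1  {3,5,6}→3  {4,5,6}→3
  4 left: {0,3,5,6}→4  {1,2,4,6}→1  {2,4,5,6}→4  {3,4,5,6}→6
  5 left: {0,3,4,5,6}→10  {1,2,4,5,6}→5  {2,3,4,5,6}→10
  placing 0:d first → 15 extensions
  placing 1:e first → 20 extensions
total linear extensions = 35

35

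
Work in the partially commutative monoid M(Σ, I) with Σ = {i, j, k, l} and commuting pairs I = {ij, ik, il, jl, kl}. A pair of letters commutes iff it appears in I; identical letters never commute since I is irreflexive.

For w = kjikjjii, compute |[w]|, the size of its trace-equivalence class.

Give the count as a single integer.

0(k) covers ∅
1(j) covers 0:k
2(i) covers ∅
3(k) covers 1:j
4(j) covers 3:k
5(j) covers 4:j
6(i) covers 2:i
7(i) covers 6:i
floor of heap: 0:k, 2:i
completions by unplaced set U, small U first (add the entries for U minus each lowest piece of U):
  |U|=1: {5}:1  {7}:1
  |U|=2: {4,5}:1  {5,7}:2  {6,7}:1
  |U|=3: {2,6,7}:1  {3,4,5}:1  {4,5,7}:3  {5,6,7}:3
  |U|=4: {1,3,4,5}:1  {2,5,6,7}:4  {3,4,5,7}:4  {4,5,6,7}:6
  |U|=5: {0,1,3,4,5}:1  {1,3,4,5,7}:5  {2,4,5,6,7}:10  {3,4,5,6,7}:10
  |U|=6: {0,1,3,4,5,7}:6  {1,3,4,5,6,7}:15  {2,3,4,5,6,7}:20
  start at 0(k): 35
  start at 2(i): 21
sum over floor = 56

56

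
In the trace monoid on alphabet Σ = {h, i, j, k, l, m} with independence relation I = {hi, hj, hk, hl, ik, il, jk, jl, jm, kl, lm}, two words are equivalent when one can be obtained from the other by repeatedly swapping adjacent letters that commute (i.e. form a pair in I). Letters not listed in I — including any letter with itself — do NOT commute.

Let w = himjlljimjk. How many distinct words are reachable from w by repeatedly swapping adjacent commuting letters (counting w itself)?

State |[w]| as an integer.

#0=h has no predecessor
#1=i has no predecessor
#2=m depends on [0:h, 1:i]
#3=j depends on [1:i]
#4=l has no predecessor
#5=l depends on [4:l]
#6=j depends on [3:j]
#7=i depends on [2:m, 6:j]
#8=m depends on [7:i]
#9=j depends on [7:i]
#10=k depends on [8:m]
sources: [0:h, 1:i, 4:l]
N(rest) = Σ N(rest − s) over sources s of rest; N(one piece) = 1:
  size 1 → [5]=1  [9]=1  [10]=1
  size 2 → [4,5]=1  [5,9]=2  [5,10]=2  [8,10]=1  [9,10]=2
  size 3 → [4,5,9]=3  [4,5,10]=3  [5,8,10]=3  [5,9,10]=6  [8,9,10]=3
  size 4 → [4,5,8,10]=6  [4,5,9,10]=12  [5,8,9,10]=12  [7,8,9,10]=3
  size 5 → [2,7,8,9,10]=3  [4,5,8,9,10]=30  [5,7,8,9,10]=15  [6,7,8,9,10]=3
  size 6 → [0,2,7,8,9,10]=3  [2,5,7,8,9,10]=18  [2,6,7,8,9,10]=6  [3,6,7,8,9,10]=3  [4,5,7,8,9,10]=45  [5,6,7,8,9,10]=18
  size 7 → [0,2,5,7,8,9,10]=21  [0,2,6,7,8,9,10]=9  [2,3,6,7,8,9,10]=9  [2,4,5,7,8,9,10]=63  [2,5,6,7,8,9,10]=42  [3,5,6,7,8,9,10]=21  [4,5,6,7,8,9,10]=63
  size 8 → [0,2,3,6,7,8,9,10]=18  [0,2,4,5,7,8,9,10]=84  [0,2,5,6,7,8,9,10]=72  [1,2,3,6,7,8,9,10]=9  [2,3,5,6,7,8,9,10]=72  [2,4,5,6,7,8,9,10]=168  [3,4,5,6,7,8,9,10]=84
  size 9 → [0,1,2,3,6,7,8,9,10]=27  [0,2,3,5,6,7,8,9,10]=162  [0,2,4,5,6,7,8,9,10]=324  [1,2,3,5,6,7,8,9,10]=81  [2,3,4,5,6,7,8,9,10]=324
  first=0(h) contributes 405
  first=1(i) contributes 810
  first=4(l) contributes 270
|[w]| = 1485

1485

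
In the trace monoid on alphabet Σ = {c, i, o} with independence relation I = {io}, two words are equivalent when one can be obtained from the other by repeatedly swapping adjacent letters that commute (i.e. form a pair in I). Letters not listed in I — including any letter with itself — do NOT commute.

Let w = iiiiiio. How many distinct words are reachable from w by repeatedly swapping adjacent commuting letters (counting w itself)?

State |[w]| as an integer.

piece 0:i — minimal
piece 1:i rests on {0:i}
piece 2:i rests on {1:i}
piece 3:i rests on {2:i}
piece 4:i rests on {3:i}
piece 5:i rests on {4:i}
piece 6:o — minimal
minimal pieces: {0:i, 6:o}
ways to finish when only these pieces remain (= sum over removing one remaining piece with nothing left below it):
  1 left: {5}→1  {6}→1
  2 left: {4,5}→1  {5,6}→2
  3 left: {3,4,5}→1  {4,5,6}→3
  4 left: {2,3,4,5}→1  {3,4,5,6}→4
  5 left: {1,2,3,4,5}→1  {2,3,4,5,6}→5
  placing 0:i first → 6 extensions
  placing 6:o first → 1 extensions
total linear extensions = 7

7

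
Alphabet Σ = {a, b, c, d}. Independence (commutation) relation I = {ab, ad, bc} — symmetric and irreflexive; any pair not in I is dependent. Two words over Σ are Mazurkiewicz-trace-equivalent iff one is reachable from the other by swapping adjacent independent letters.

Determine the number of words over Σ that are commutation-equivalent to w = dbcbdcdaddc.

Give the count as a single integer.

12

0(d) covers ∅
1(b) covers 0:d
2(c) covers 0:d
3(b) covers 1:b
4(d) covers 2:c, 3:b
5(c) covers 4:d
6(d) covers 5:c
7(a) covers 5:c
8(d) covers 6:d
9(d) covers 8:d
10(c) covers 7:a, 9:d
floor of heap: 0:d
completions by unplaced set U, small U first (add the entries for U minus each lowest piece of U):
  |U|=1: {10}:1
  |U|=2: {7,10}:1  {9,10}:1
  |U|=3: {7,9,10}:2  {8,9,10}:1
  |U|=4: {6,8,9,10}:1  {7,8,9,10}:3
  |U|=5: {6,7,8,9,10}:4
  |U|=6: {5,6,7,8,9,10}:4
  |U|=7: {4,5,6,7,8,9,10}:4
  |U|=8: {2,4,5,6,7,8,9,10}:4  {3,4,5,6,7,8,9,10}:4
  |U|=9: {1,3,4,5,6,7,8,9,10}:4  {2,3,4,5,6,7,8,9,10}:8
  start at 0(d): 12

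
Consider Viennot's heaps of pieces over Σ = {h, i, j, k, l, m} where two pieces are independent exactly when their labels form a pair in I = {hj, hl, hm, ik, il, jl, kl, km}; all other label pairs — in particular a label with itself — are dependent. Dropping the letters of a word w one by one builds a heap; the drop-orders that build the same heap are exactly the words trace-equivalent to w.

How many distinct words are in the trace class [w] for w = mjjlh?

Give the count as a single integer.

15

#0=m has no predecessor
#1=j depends on [0:m]
#2=j depends on [1:j]
#3=l depends on [0:m]
#4=h has no predecessor
sources: [0:m, 4:h]
N(rest) = Σ N(rest − s) over sources s of rest; N(one piece) = 1:
  size 1 → [2]=1  [3]=1  [4]=1
  size 2 → [1,2]=1  [2,3]=2  [2,4]=2  [3,4]=2
  size 3 → [1,2,3]=3  [1,2,4]=3  [2,3,4]=6
  first=0(m) contributes 12
  first=4(h) contributes 3
|[w]| = 15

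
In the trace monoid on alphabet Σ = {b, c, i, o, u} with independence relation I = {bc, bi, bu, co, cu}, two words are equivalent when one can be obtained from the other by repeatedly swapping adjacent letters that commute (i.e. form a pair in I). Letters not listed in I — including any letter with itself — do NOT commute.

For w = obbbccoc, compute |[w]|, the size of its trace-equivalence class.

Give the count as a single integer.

56

0(o) covers ∅
1(b) covers 0:o
2(b) covers 1:b
3(b) covers 2:b
4(c) covers ∅
5(c) covers 4:c
6(o) covers 3:b
7(c) covers 5:c
floor of heap: 0:o, 4:c
completions by unplaced set U, small U first (add the entries for U minus each lowest piece of U):
  |U|=1: {6}:1  {7}:1
  |U|=2: {3,6}:1  {5,7}:1  {6,7}:2
  |U|=3: {2,3,6}:1  {3,6,7}:3  {4,5,7}:1  {5,6,7}:3
  |U|=4: {1,2,3,6}:1  {2,3,6,7}:4  {3,5,6,7}:6  {4,5,6,7}:4
  |U|=5: {0,1,2,3,6}:1  {1,2,3,6,7}:5  {2,3,5,6,7}:10  {3,4,5,6,7}:10
  |U|=6: {0,1,2,3,6,7}:6  {1,2,3,5,6,7}:15  {2,3,4,5,6,7}:20
  start at 0(o): 35
  start at 4(c): 21
sum over floor = 56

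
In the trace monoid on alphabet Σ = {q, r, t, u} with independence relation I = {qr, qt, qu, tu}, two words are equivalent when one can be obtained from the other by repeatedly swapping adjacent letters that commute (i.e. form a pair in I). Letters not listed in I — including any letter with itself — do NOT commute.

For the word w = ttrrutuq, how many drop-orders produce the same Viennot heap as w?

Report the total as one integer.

24

0(t) covers ∅
1(t) covers 0:t
2(r) covers 1:t
3(r) covers 2:r
4(u) covers 3:r
5(t) covers 3:r
6(u) covers 4:u
7(q) covers ∅
floor of heap: 0:t, 7:q
completions by unplaced set U, small U first (add the entries for U minus each lowest piece of U):
  |U|=1: {5}:1  {6}:1  {7}:1
  |U|=2: {4,6}:1  {5,6}:2  {5,7}:2  {6,7}:2
  |U|=3: {4,5,6}:3  {4,6,7}:3  {5,6,7}:6
  |U|=4: {3,4,5,6}:3  {4,5,6,7}:12
  |U|=5: {2,3,4,5,6}:3  {3,4,5,6,7}:15
  |U|=6: {1,2,3,4,5,6}:3  {2,3,4,5,6,7}:18
  start at 0(t): 21
  start at 7(q): 3
sum over floor = 24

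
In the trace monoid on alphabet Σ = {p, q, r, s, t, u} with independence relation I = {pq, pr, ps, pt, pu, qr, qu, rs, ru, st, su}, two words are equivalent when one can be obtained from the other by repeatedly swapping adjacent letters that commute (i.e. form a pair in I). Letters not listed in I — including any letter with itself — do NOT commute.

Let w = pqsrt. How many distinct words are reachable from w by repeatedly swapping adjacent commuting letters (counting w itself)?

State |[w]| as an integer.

25

piece 0:p — minimal
piece 1:q — minimal
piece 2:s rests on {1:q}
piece 3:r — minimal
piece 4:t rests on {1:q, 3:r}
minimal pieces: {0:p, 1:q, 3:r}
ways to finish when only these pieces remain (= sum over removing one remaining piece with nothing left below it):
  1 left: {0}→1  {2}→1  {4}→1
  2 left: {0,2}→2  {0,4}→2  {2,4}→2  {3,4}→1
  3 left: {0,2,4}→6  {0,3,4}→3  {1,2,4}→2  {2,3,4}→3
  placing 0:p first → 5 extensions
  placing 1:q first → 12 extensions
  placing 3:r first → 8 extensions
total linear extensions = 25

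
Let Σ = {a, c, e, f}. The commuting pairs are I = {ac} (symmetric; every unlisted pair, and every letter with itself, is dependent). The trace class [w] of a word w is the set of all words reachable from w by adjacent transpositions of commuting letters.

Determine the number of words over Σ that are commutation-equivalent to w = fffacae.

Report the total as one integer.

drop 0:f onto floor
drop 1:f onto {0:f}
drop 2:f onto {1:f}
drop 3:a onto {2:f}
drop 4:c onto {2:f}
drop 5:a onto {3:a}
drop 6:e onto {4:c, 5:a}
ground layer = {0:f}
drop-orders for the pieces not yet dropped (sum over which currently-grounded one goes next):
  1 to go: {6} 1
  2 to go: {4,6} 1  {5,6} 1
  3 to go: {3,5,6} 1  {4,5,6} 2
  4 to go: {3,4,5,6} 3
  5 to go: {2,3,4,5,6} 3
  if 0:f drops first: 3 orders

3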